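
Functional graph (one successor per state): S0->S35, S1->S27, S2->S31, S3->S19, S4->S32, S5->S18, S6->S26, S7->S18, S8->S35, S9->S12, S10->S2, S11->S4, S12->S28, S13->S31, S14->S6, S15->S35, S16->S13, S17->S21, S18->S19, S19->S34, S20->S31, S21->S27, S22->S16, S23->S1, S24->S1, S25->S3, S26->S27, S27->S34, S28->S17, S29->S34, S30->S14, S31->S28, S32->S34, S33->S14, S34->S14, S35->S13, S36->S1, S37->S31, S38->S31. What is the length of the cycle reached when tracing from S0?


Trace from S0 until a state repeats:
  S0 -> S35 -> S13 -> S31 -> S28 -> S17 -> S21 -> S27 -> S34 -> S14 -> S6 -> S26 -> S27
S27 first seen at step 7, revisited at step 12.
Cycle length = 12 - 7 = 5

5


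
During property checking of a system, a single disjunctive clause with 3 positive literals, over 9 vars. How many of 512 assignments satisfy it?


Step 1: Total=2^9=512
Step 2: Unsat when all 3 false: 2^6=64
Step 3: Sat=512-64=448

448


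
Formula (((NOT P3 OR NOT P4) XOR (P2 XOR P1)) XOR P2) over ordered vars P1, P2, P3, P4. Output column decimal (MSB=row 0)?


Formula: (((NOT P3 OR NOT P4) XOR (P2 XOR P1)) XOR P2) over P1, P2, P3, P4 (16 rows)
Evaluate each row (bits = P1,P2,P3,P4, MSB first):
  row 0 [0000]: (((NOT 0 OR NOT 0) XOR (0 XOR 0)) XOR 0) -> 1
  row 1 [0001]: (((NOT 0 OR NOT 1) XOR (0 XOR 0)) XOR 0) -> 1
  row 2 [0010]: (((NOT 1 OR NOT 0) XOR (0 XOR 0)) XOR 0) -> 1
  row 3 [0011]: (((NOT 1 OR NOT 1) XOR (0 XOR 0)) XOR 0) -> 0
  row 4 [0100]: (((NOT 0 OR NOT 0) XOR (1 XOR 0)) XOR 1) -> 1
  row 5 [0101]: (((NOT 0 OR NOT 1) XOR (1 XOR 0)) XOR 1) -> 1
  row 6 [0110]: (((NOT 1 OR NOT 0) XOR (1 XOR 0)) XOR 1) -> 1
  row 7 [0111]: (((NOT 1 OR NOT 1) XOR (1 XOR 0)) XOR 1) -> 0
  row 8 [1000]: (((NOT 0 OR NOT 0) XOR (0 XOR 1)) XOR 0) -> 0
  row 9 [1001]: (((NOT 0 OR NOT 1) XOR (0 XOR 1)) XOR 0) -> 0
  row 10 [1010]: (((NOT 1 OR NOT 0) XOR (0 XOR 1)) XOR 0) -> 0
  row 11 [1011]: (((NOT 1 OR NOT 1) XOR (0 XOR 1)) XOR 0) -> 1
  row 12 [1100]: (((NOT 0 OR NOT 0) XOR (1 XOR 1)) XOR 1) -> 0
  row 13 [1101]: (((NOT 0 OR NOT 1) XOR (1 XOR 1)) XOR 1) -> 0
  row 14 [1110]: (((NOT 1 OR NOT 0) XOR (1 XOR 1)) XOR 1) -> 0
  row 15 [1111]: (((NOT 1 OR NOT 1) XOR (1 XOR 1)) XOR 1) -> 1
Full result column, 4 rows per line (P1,P2 fixed per line; P3,P4 runs 00..11 left to right):
  rows 0-3 [P1,P2=00]: 1110  = hex E
  rows 4-7 [P1,P2=01]: 1110  = hex E
  rows 8-11 [P1,P2=10]: 0001  = hex 1
  rows 12-15 [P1,P2=11]: 0001  = hex 1
Output column (row 0 .. row 15) = 1110111000010001
Output column grouped in 4s = 1110 1110 0001 0001 = 0xEE11
Convert to decimal digit by digit (value = value*16 + digit):
  E -> 14
  14*16 + 14 (E) = 238
  238*16 + 1 = 3809
  3809*16 + 1 = 60945
Decimal = 60945

60945


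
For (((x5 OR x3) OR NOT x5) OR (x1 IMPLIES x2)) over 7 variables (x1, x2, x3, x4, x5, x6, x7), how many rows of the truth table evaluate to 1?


Formula: (((x5 OR x3) OR NOT x5) OR (x1 IMPLIES x2)) over 7 vars (128 rows)
Evaluate each row (x1, x2, x3, x4, x5, x6, x7 as bits, MSB first):
  row 0 [0000000]: (((0 OR 0) OR NOT 0) OR (0 IMPLIES 0)) -> 1
  row 1 [0000001]: (((0 OR 0) OR NOT 0) OR (0 IMPLIES 0)) -> 1
  row 2 [0000010]: (((0 OR 0) OR NOT 0) OR (0 IMPLIES 0)) -> 1
  row 3 [0000011]: (((0 OR 0) OR NOT 0) OR (0 IMPLIES 0)) -> 1
  row 4 [0000100]: (((1 OR 0) OR NOT 1) OR (0 IMPLIES 0)) -> 1
  (every remaining row is evaluated the same way; all 128 results are listed next)
Full result column, 8 rows per line (x1,x2,x3,x4 fixed per line; x5,x6,x7 runs 000..111 left to right):
  rows 0-7 [x1,x2,x3,x4=0000]: 11111111  (ones: 8)
  rows 8-15 [x1,x2,x3,x4=0001]: 11111111  (ones: 8)
  rows 16-23 [x1,x2,x3,x4=0010]: 11111111  (ones: 8)
  rows 24-31 [x1,x2,x3,x4=0011]: 11111111  (ones: 8)
  rows 32-39 [x1,x2,x3,x4=0100]: 11111111  (ones: 8)
  rows 40-47 [x1,x2,x3,x4=0101]: 11111111  (ones: 8)
  rows 48-55 [x1,x2,x3,x4=0110]: 11111111  (ones: 8)
  rows 56-63 [x1,x2,x3,x4=0111]: 11111111  (ones: 8)
  rows 64-71 [x1,x2,x3,x4=1000]: 11111111  (ones: 8)
  rows 72-79 [x1,x2,x3,x4=1001]: 11111111  (ones: 8)
  rows 80-87 [x1,x2,x3,x4=1010]: 11111111  (ones: 8)
  rows 88-95 [x1,x2,x3,x4=1011]: 11111111  (ones: 8)
  rows 96-103 [x1,x2,x3,x4=1100]: 11111111  (ones: 8)
  rows 104-111 [x1,x2,x3,x4=1101]: 11111111  (ones: 8)
  rows 112-119 [x1,x2,x3,x4=1110]: 11111111  (ones: 8)
  rows 120-127 [x1,x2,x3,x4=1111]: 11111111  (ones: 8)
Count of 1-rows = 8+8+8+8+8+8+8+8+8+8+8+8+8+8+8+8 = 128

128


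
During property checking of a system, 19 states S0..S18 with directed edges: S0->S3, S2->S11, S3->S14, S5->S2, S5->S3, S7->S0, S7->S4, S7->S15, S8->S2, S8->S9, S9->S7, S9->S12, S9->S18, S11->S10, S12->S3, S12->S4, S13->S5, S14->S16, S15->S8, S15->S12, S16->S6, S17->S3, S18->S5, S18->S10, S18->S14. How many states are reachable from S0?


BFS from S0:
  layer 0: {S0}
  layer 1: {S3}
  layer 2: {S14}
  layer 3: {S16}
  layer 4: {S6}
Reachable set: {S0, S3, S6, S14, S16}
Count = 5

5


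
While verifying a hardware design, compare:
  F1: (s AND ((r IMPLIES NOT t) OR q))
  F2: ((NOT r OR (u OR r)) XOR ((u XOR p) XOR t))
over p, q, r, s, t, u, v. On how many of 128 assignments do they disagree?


F1 = (s AND ((r IMPLIES NOT t) OR q))
F2 = ((NOT r OR (u OR r)) XOR ((u XOR p) XOR t))
Evaluate both on each of 128 rows (bits = p,q,r,s,t,u,v):
  row 0 [0000000]: F1=0 F2=1 (differ) -> 1
  row 1 [0000001]: F1=0 F2=1 (differ) -> 1
  row 2 [0000010]: F1=0 F2=0 -> 0
  row 3 [0000011]: F1=0 F2=0 -> 0
  row 4 [0000100]: F1=0 F2=0 -> 0
  (every remaining row is evaluated the same way; all 128 results are listed next)
Full result column, 8 rows per line (p,q,r,s fixed per line; t,u,v runs 000..111 left to right):
  rows 0-7 [p,q,r,s=0000]: 11000011  (ones: 4)
  rows 8-15 [p,q,r,s=0001]: 00111100  (ones: 4)
  rows 16-23 [p,q,r,s=0010]: 11000011  (ones: 4)
  rows 24-31 [p,q,r,s=0011]: 00110011  (ones: 4)
  rows 32-39 [p,q,r,s=0100]: 11000011  (ones: 4)
  rows 40-47 [p,q,r,s=0101]: 00111100  (ones: 4)
  rows 48-55 [p,q,r,s=0110]: 11000011  (ones: 4)
  rows 56-63 [p,q,r,s=0111]: 00111100  (ones: 4)
  rows 64-71 [p,q,r,s=1000]: 00111100  (ones: 4)
  rows 72-79 [p,q,r,s=1001]: 11000011  (ones: 4)
  rows 80-87 [p,q,r,s=1010]: 00111100  (ones: 4)
  rows 88-95 [p,q,r,s=1011]: 11001100  (ones: 4)
  rows 96-103 [p,q,r,s=1100]: 00111100  (ones: 4)
  rows 104-111 [p,q,r,s=1101]: 11000011  (ones: 4)
  rows 112-119 [p,q,r,s=1110]: 00111100  (ones: 4)
  rows 120-127 [p,q,r,s=1111]: 11000011  (ones: 4)
Disagreements = 4+4+4+4+4+4+4+4+4+4+4+4+4+4+4+4 = 64

64


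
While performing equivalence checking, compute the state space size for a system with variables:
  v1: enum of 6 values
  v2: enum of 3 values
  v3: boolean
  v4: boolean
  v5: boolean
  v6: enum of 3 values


State space = product of domain sizes of all variables.
Domain sizes:
  v1 (enum of 6 values): 6
  v2 (enum of 3 values): 3
  v3 (boolean): 2
  v4 (boolean): 2
  v5 (boolean): 2
  v6 (enum of 3 values): 3
Product = 6 * 3 * 2 * 2 * 2 * 3 = 432

432


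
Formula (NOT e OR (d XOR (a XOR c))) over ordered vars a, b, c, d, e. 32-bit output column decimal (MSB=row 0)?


Formula: (NOT e OR (d XOR (a XOR c))) over a, b, c, d, e (32 rows)
Evaluate each row (bits = a,b,c,d,e, MSB first):
  row 0 [00000]: (NOT 0 OR (0 XOR (0 XOR 0))) -> 1
  row 1 [00001]: (NOT 1 OR (0 XOR (0 XOR 0))) -> 0
  row 2 [00010]: (NOT 0 OR (1 XOR (0 XOR 0))) -> 1
  row 3 [00011]: (NOT 1 OR (1 XOR (0 XOR 0))) -> 1
  row 4 [00100]: (NOT 0 OR (0 XOR (0 XOR 1))) -> 1
  row 5 [00101]: (NOT 1 OR (0 XOR (0 XOR 1))) -> 1
  row 6 [00110]: (NOT 0 OR (1 XOR (0 XOR 1))) -> 1
  row 7 [00111]: (NOT 1 OR (1 XOR (0 XOR 1))) -> 0
  row 8 [01000]: (NOT 0 OR (0 XOR (0 XOR 0))) -> 1
  row 9 [01001]: (NOT 1 OR (0 XOR (0 XOR 0))) -> 0
  row 10 [01010]: (NOT 0 OR (1 XOR (0 XOR 0))) -> 1
  row 11 [01011]: (NOT 1 OR (1 XOR (0 XOR 0))) -> 1
  row 12 [01100]: (NOT 0 OR (0 XOR (0 XOR 1))) -> 1
  row 13 [01101]: (NOT 1 OR (0 XOR (0 XOR 1))) -> 1
  row 14 [01110]: (NOT 0 OR (1 XOR (0 XOR 1))) -> 1
  row 15 [01111]: (NOT 1 OR (1 XOR (0 XOR 1))) -> 0
  row 16 [10000]: (NOT 0 OR (0 XOR (1 XOR 0))) -> 1
  row 17 [10001]: (NOT 1 OR (0 XOR (1 XOR 0))) -> 1
  row 18 [10010]: (NOT 0 OR (1 XOR (1 XOR 0))) -> 1
  row 19 [10011]: (NOT 1 OR (1 XOR (1 XOR 0))) -> 0
  row 20 [10100]: (NOT 0 OR (0 XOR (1 XOR 1))) -> 1
  row 21 [10101]: (NOT 1 OR (0 XOR (1 XOR 1))) -> 0
  row 22 [10110]: (NOT 0 OR (1 XOR (1 XOR 1))) -> 1
  row 23 [10111]: (NOT 1 OR (1 XOR (1 XOR 1))) -> 1
  row 24 [11000]: (NOT 0 OR (0 XOR (1 XOR 0))) -> 1
  row 25 [11001]: (NOT 1 OR (0 XOR (1 XOR 0))) -> 1
  row 26 [11010]: (NOT 0 OR (1 XOR (1 XOR 0))) -> 1
  row 27 [11011]: (NOT 1 OR (1 XOR (1 XOR 0))) -> 0
  row 28 [11100]: (NOT 0 OR (0 XOR (1 XOR 1))) -> 1
  row 29 [11101]: (NOT 1 OR (0 XOR (1 XOR 1))) -> 0
  row 30 [11110]: (NOT 0 OR (1 XOR (1 XOR 1))) -> 1
  row 31 [11111]: (NOT 1 OR (1 XOR (1 XOR 1))) -> 1
Full result column, 4 rows per line (a,b,c fixed per line; d,e runs 00..11 left to right):
  rows 0-3 [a,b,c=000]: 1011  = hex B
  rows 4-7 [a,b,c=001]: 1110  = hex E
  rows 8-11 [a,b,c=010]: 1011  = hex B
  rows 12-15 [a,b,c=011]: 1110  = hex E
  rows 16-19 [a,b,c=100]: 1110  = hex E
  rows 20-23 [a,b,c=101]: 1011  = hex B
  rows 24-27 [a,b,c=110]: 1110  = hex E
  rows 28-31 [a,b,c=111]: 1011  = hex B
Output column (row 0 .. row 31) = 10111110101111101110101111101011
Output column grouped in 4s = 1011 1110 1011 1110 1110 1011 1110 1011 = 0xBEBEEBEB
Convert to decimal digit by digit (value = value*16 + digit):
  B -> 11
  11*16 + 14 (E) = 190
  190*16 + 11 (B) = 3051
  3051*16 + 14 (E) = 48830
  48830*16 + 14 (E) = 781294
  781294*16 + 11 (B) = 12500715
  12500715*16 + 14 (E) = 200011454
  200011454*16 + 11 (B) = 3200183275
Decimal = 3200183275

3200183275


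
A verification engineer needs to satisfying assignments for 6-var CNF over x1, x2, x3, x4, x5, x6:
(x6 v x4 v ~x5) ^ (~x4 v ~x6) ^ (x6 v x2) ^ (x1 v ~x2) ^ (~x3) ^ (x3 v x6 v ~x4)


CNF with 6 clauses over 6 vars (64 assignments).
An assignment satisfies CNF iff every clause has >=1 true literal.
Check each row (bits = x1,x2,x3,x4,x5,x6; clause T/F shown):
  row 0 [000000]: clauses=TTFTTT -> 0
  row 1 [000001]: clauses=TTTTTT -> 1
  row 2 [000010]: clauses=FTFTTT -> 0
  row 3 [000011]: clauses=TTTTTT -> 1
  row 4 [000100]: clauses=TTFTTF -> 0
  (every remaining row is evaluated the same way; all 64 results are listed next)
Full result column, 8 rows per line (x1,x2,x3 fixed per line; x4,x5,x6 runs 000..111 left to right):
  rows 0-7 [x1,x2,x3=000]: 01010000  (ones: 2)
  rows 8-15 [x1,x2,x3=001]: 00000000  (ones: 0)
  rows 16-23 [x1,x2,x3=010]: 00000000  (ones: 0)
  rows 24-31 [x1,x2,x3=011]: 00000000  (ones: 0)
  rows 32-39 [x1,x2,x3=100]: 01010000  (ones: 2)
  rows 40-47 [x1,x2,x3=101]: 00000000  (ones: 0)
  rows 48-55 [x1,x2,x3=110]: 11010000  (ones: 3)
  rows 56-63 [x1,x2,x3=111]: 00000000  (ones: 0)
Satisfying assignments = 2+0+0+0+2+0+3+0 = 7

7


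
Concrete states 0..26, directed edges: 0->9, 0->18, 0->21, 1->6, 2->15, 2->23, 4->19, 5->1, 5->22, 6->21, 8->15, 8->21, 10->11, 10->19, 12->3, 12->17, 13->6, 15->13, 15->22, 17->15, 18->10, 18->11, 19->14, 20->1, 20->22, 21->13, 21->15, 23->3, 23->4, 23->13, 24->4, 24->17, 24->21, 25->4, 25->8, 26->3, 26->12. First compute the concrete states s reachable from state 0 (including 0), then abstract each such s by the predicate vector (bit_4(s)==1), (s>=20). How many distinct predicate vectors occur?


BFS from 0:
Concrete reachable: {0, 6, 9, 10, 11, 13, 14, 15, 18, 19, 21, 22}
Abstract via predicates (bit_4(s)==1), (s>=20):
  (0,0) <- {0, 6, 9, 10, 11, 13, 14, 15}
  (1,0) <- {18, 19}
  (1,1) <- {21, 22}
Distinct abstract states = 3

3


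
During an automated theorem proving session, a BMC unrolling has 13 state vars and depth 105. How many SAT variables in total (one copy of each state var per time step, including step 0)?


BMC unrolls to depth k, creating one copy of each state var for steps 0..k.
Step count = 105 + 1 = 106 (steps 0 through 105)
Vars per step = 13
Total = 13 * 106 = 1378

1378


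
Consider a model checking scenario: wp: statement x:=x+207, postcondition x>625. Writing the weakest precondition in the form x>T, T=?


Formula: wp(x:=E, P) = P[E/x] (substitute E for x in postcondition)
Step 1: Postcondition: x>625
Step 2: Substitute x+207 for x: x+207>625
Step 3: Solve for x: x > 625-207 = 418

418


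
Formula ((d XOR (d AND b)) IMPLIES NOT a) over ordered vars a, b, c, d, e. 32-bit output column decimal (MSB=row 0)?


Formula: ((d XOR (d AND b)) IMPLIES NOT a) over a, b, c, d, e (32 rows)
Evaluate each row (bits = a,b,c,d,e, MSB first):
  row 0 [00000]: ((0 XOR (0 AND 0)) IMPLIES NOT 0) -> 1
  row 1 [00001]: ((0 XOR (0 AND 0)) IMPLIES NOT 0) -> 1
  row 2 [00010]: ((1 XOR (1 AND 0)) IMPLIES NOT 0) -> 1
  row 3 [00011]: ((1 XOR (1 AND 0)) IMPLIES NOT 0) -> 1
  row 4 [00100]: ((0 XOR (0 AND 0)) IMPLIES NOT 0) -> 1
  row 5 [00101]: ((0 XOR (0 AND 0)) IMPLIES NOT 0) -> 1
  row 6 [00110]: ((1 XOR (1 AND 0)) IMPLIES NOT 0) -> 1
  row 7 [00111]: ((1 XOR (1 AND 0)) IMPLIES NOT 0) -> 1
  row 8 [01000]: ((0 XOR (0 AND 1)) IMPLIES NOT 0) -> 1
  row 9 [01001]: ((0 XOR (0 AND 1)) IMPLIES NOT 0) -> 1
  row 10 [01010]: ((1 XOR (1 AND 1)) IMPLIES NOT 0) -> 1
  row 11 [01011]: ((1 XOR (1 AND 1)) IMPLIES NOT 0) -> 1
  row 12 [01100]: ((0 XOR (0 AND 1)) IMPLIES NOT 0) -> 1
  row 13 [01101]: ((0 XOR (0 AND 1)) IMPLIES NOT 0) -> 1
  row 14 [01110]: ((1 XOR (1 AND 1)) IMPLIES NOT 0) -> 1
  row 15 [01111]: ((1 XOR (1 AND 1)) IMPLIES NOT 0) -> 1
  row 16 [10000]: ((0 XOR (0 AND 0)) IMPLIES NOT 1) -> 1
  row 17 [10001]: ((0 XOR (0 AND 0)) IMPLIES NOT 1) -> 1
  row 18 [10010]: ((1 XOR (1 AND 0)) IMPLIES NOT 1) -> 0
  row 19 [10011]: ((1 XOR (1 AND 0)) IMPLIES NOT 1) -> 0
  row 20 [10100]: ((0 XOR (0 AND 0)) IMPLIES NOT 1) -> 1
  row 21 [10101]: ((0 XOR (0 AND 0)) IMPLIES NOT 1) -> 1
  row 22 [10110]: ((1 XOR (1 AND 0)) IMPLIES NOT 1) -> 0
  row 23 [10111]: ((1 XOR (1 AND 0)) IMPLIES NOT 1) -> 0
  row 24 [11000]: ((0 XOR (0 AND 1)) IMPLIES NOT 1) -> 1
  row 25 [11001]: ((0 XOR (0 AND 1)) IMPLIES NOT 1) -> 1
  row 26 [11010]: ((1 XOR (1 AND 1)) IMPLIES NOT 1) -> 1
  row 27 [11011]: ((1 XOR (1 AND 1)) IMPLIES NOT 1) -> 1
  row 28 [11100]: ((0 XOR (0 AND 1)) IMPLIES NOT 1) -> 1
  row 29 [11101]: ((0 XOR (0 AND 1)) IMPLIES NOT 1) -> 1
  row 30 [11110]: ((1 XOR (1 AND 1)) IMPLIES NOT 1) -> 1
  row 31 [11111]: ((1 XOR (1 AND 1)) IMPLIES NOT 1) -> 1
Full result column, 4 rows per line (a,b,c fixed per line; d,e runs 00..11 left to right):
  rows 0-3 [a,b,c=000]: 1111  = hex F
  rows 4-7 [a,b,c=001]: 1111  = hex F
  rows 8-11 [a,b,c=010]: 1111  = hex F
  rows 12-15 [a,b,c=011]: 1111  = hex F
  rows 16-19 [a,b,c=100]: 1100  = hex C
  rows 20-23 [a,b,c=101]: 1100  = hex C
  rows 24-27 [a,b,c=110]: 1111  = hex F
  rows 28-31 [a,b,c=111]: 1111  = hex F
Output column (row 0 .. row 31) = 11111111111111111100110011111111
Output column grouped in 4s = 1111 1111 1111 1111 1100 1100 1111 1111 = 0xFFFFCCFF
Convert to decimal digit by digit (value = value*16 + digit):
  F -> 15
  15*16 + 15 (F) = 255
  255*16 + 15 (F) = 4095
  4095*16 + 15 (F) = 65535
  65535*16 + 12 (C) = 1048572
  1048572*16 + 12 (C) = 16777164
  16777164*16 + 15 (F) = 268434639
  268434639*16 + 15 (F) = 4294954239
Decimal = 4294954239

4294954239


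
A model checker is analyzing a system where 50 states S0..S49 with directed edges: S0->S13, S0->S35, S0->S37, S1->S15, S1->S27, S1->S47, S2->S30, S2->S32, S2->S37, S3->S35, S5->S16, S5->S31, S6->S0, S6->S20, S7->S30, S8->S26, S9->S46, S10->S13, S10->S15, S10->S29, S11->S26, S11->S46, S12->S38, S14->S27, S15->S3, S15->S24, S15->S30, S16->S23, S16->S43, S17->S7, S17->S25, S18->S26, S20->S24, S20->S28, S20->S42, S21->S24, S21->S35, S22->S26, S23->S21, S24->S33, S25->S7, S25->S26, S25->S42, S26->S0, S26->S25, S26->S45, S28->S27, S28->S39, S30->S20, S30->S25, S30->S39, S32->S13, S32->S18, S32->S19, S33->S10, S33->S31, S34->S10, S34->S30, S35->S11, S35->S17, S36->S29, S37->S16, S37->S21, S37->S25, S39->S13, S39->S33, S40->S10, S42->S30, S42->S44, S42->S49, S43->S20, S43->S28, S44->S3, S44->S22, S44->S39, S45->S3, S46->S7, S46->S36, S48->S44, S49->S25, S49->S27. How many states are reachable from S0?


BFS from S0:
  layer 0: {S0}
  layer 1: {S13, S35, S37}
  layer 2: {S11, S16, S17, S21, S25}
  layer 3: {S7, S23, S24, S26, S42, S43, S46}
  layer 4: {S20, S28, S30, S33, S36, S44, S45, S49}
  layer 5: {S3, S10, S22, S27, S29, S31, S39}
  layer 6: {S15}
Reachable set: {S0, S3, S7, S10, S11, S13, S15, S16, S17, S20, S21, S22, S23, S24, S25, S26, S27, S28, S29, S30, S31, S33, S35, S36, S37, S39, S42, S43, S44, S45, S46, S49}
Count = 32

32


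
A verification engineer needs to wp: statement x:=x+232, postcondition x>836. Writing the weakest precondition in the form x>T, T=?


Formula: wp(x:=E, P) = P[E/x] (substitute E for x in postcondition)
Step 1: Postcondition: x>836
Step 2: Substitute x+232 for x: x+232>836
Step 3: Solve for x: x > 836-232 = 604

604


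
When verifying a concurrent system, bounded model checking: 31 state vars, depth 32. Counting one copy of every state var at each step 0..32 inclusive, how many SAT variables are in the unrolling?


BMC unrolls to depth k, creating one copy of each state var for steps 0..k.
Step count = 32 + 1 = 33 (steps 0 through 32)
Vars per step = 31
Total = 31 * 33 = 1023

1023


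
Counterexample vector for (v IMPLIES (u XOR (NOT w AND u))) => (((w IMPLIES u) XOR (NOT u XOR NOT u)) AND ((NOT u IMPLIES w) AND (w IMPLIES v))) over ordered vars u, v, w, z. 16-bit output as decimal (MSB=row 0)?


F1 = (v IMPLIES (u XOR (NOT w AND u)))
F2 = (((w IMPLIES u) XOR (NOT u XOR NOT u)) AND ((NOT u IMPLIES w) AND (w IMPLIES v)))
Counterexample to F1=>F2 is where F1=1 and F2=0.
Evaluate each row (bits = u,v,w,z, MSB first):
  row 0 [0000]: F1=1 F2=0 -> F1&~F2 -> 1
  row 1 [0001]: F1=1 F2=0 -> F1&~F2 -> 1
  row 2 [0010]: F1=1 F2=0 -> F1&~F2 -> 1
  row 3 [0011]: F1=1 F2=0 -> F1&~F2 -> 1
  row 4 [0100]: F1=0 F2=0 -> F1&~F2 -> 0
  row 5 [0101]: F1=0 F2=0 -> F1&~F2 -> 0
  row 6 [0110]: F1=0 F2=0 -> F1&~F2 -> 0
  row 7 [0111]: F1=0 F2=0 -> F1&~F2 -> 0
  row 8 [1000]: F1=1 F2=1 -> F1&~F2 -> 0
  row 9 [1001]: F1=1 F2=1 -> F1&~F2 -> 0
  row 10 [1010]: F1=1 F2=0 -> F1&~F2 -> 1
  row 11 [1011]: F1=1 F2=0 -> F1&~F2 -> 1
  row 12 [1100]: F1=0 F2=1 -> F1&~F2 -> 0
  row 13 [1101]: F1=0 F2=1 -> F1&~F2 -> 0
  row 14 [1110]: F1=1 F2=1 -> F1&~F2 -> 0
  row 15 [1111]: F1=1 F2=1 -> F1&~F2 -> 0
Full result column, 4 rows per line (u,v fixed per line; w,z runs 00..11 left to right):
  rows 0-3 [u,v=00]: 1111  = hex F
  rows 4-7 [u,v=01]: 0000  = hex 0
  rows 8-11 [u,v=10]: 0011  = hex 3
  rows 12-15 [u,v=11]: 0000  = hex 0
Counterexample vector (row 0 .. row 15) = 1111000000110000
Output column grouped in 4s = 1111 0000 0011 0000 = 0xF030
Convert to decimal digit by digit (value = value*16 + digit):
  F -> 15
  15*16 + 0 = 240
  240*16 + 3 = 3843
  3843*16 + 0 = 61488
Decimal = 61488

61488


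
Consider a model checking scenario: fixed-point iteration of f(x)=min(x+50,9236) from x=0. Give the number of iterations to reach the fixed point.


Step 1: x=0, cap=9236, increment=50
Step 2: x grows by 50 each step until capped at 9236; fixed point is x=9236
Step 3: iterations = ceil(9236/50) = 185

185


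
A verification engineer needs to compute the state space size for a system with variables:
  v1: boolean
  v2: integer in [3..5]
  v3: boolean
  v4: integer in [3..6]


State space = product of domain sizes of all variables.
Domain sizes:
  v1 (boolean): 2
  v2 (integer in [3..5]): 3
  v3 (boolean): 2
  v4 (integer in [3..6]): 4
Product = 2 * 3 * 2 * 4 = 48

48


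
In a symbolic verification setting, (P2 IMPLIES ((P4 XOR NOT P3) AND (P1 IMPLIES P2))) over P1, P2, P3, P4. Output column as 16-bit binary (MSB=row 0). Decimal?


Formula: (P2 IMPLIES ((P4 XOR NOT P3) AND (P1 IMPLIES P2))) over P1, P2, P3, P4 (16 rows)
Evaluate each row (bits = P1,P2,P3,P4, MSB first):
  row 0 [0000]: (0 IMPLIES ((0 XOR NOT 0) AND (0 IMPLIES 0))) -> 1
  row 1 [0001]: (0 IMPLIES ((1 XOR NOT 0) AND (0 IMPLIES 0))) -> 1
  row 2 [0010]: (0 IMPLIES ((0 XOR NOT 1) AND (0 IMPLIES 0))) -> 1
  row 3 [0011]: (0 IMPLIES ((1 XOR NOT 1) AND (0 IMPLIES 0))) -> 1
  row 4 [0100]: (1 IMPLIES ((0 XOR NOT 0) AND (0 IMPLIES 1))) -> 1
  row 5 [0101]: (1 IMPLIES ((1 XOR NOT 0) AND (0 IMPLIES 1))) -> 0
  row 6 [0110]: (1 IMPLIES ((0 XOR NOT 1) AND (0 IMPLIES 1))) -> 0
  row 7 [0111]: (1 IMPLIES ((1 XOR NOT 1) AND (0 IMPLIES 1))) -> 1
  row 8 [1000]: (0 IMPLIES ((0 XOR NOT 0) AND (1 IMPLIES 0))) -> 1
  row 9 [1001]: (0 IMPLIES ((1 XOR NOT 0) AND (1 IMPLIES 0))) -> 1
  row 10 [1010]: (0 IMPLIES ((0 XOR NOT 1) AND (1 IMPLIES 0))) -> 1
  row 11 [1011]: (0 IMPLIES ((1 XOR NOT 1) AND (1 IMPLIES 0))) -> 1
  row 12 [1100]: (1 IMPLIES ((0 XOR NOT 0) AND (1 IMPLIES 1))) -> 1
  row 13 [1101]: (1 IMPLIES ((1 XOR NOT 0) AND (1 IMPLIES 1))) -> 0
  row 14 [1110]: (1 IMPLIES ((0 XOR NOT 1) AND (1 IMPLIES 1))) -> 0
  row 15 [1111]: (1 IMPLIES ((1 XOR NOT 1) AND (1 IMPLIES 1))) -> 1
Full result column, 4 rows per line (P1,P2 fixed per line; P3,P4 runs 00..11 left to right):
  rows 0-3 [P1,P2=00]: 1111  = hex F
  rows 4-7 [P1,P2=01]: 1001  = hex 9
  rows 8-11 [P1,P2=10]: 1111  = hex F
  rows 12-15 [P1,P2=11]: 1001  = hex 9
Output column (row 0 .. row 15) = 1111100111111001
Output column grouped in 4s = 1111 1001 1111 1001 = 0xF9F9
Convert to decimal digit by digit (value = value*16 + digit):
  F -> 15
  15*16 + 9 = 249
  249*16 + 15 (F) = 3999
  3999*16 + 9 = 63993
Decimal = 63993

63993


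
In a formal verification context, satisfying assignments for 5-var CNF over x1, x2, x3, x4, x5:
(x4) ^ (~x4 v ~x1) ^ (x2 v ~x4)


CNF with 3 clauses over 5 vars (32 assignments).
An assignment satisfies CNF iff every clause has >=1 true literal.
Check each row (bits = x1,x2,x3,x4,x5; clause T/F shown):
  row 0 [00000]: clauses=FTT -> 0
  row 1 [00001]: clauses=FTT -> 0
  row 2 [00010]: clauses=TTF -> 0
  row 3 [00011]: clauses=TTF -> 0
  row 4 [00100]: clauses=FTT -> 0
  row 5 [00101]: clauses=FTT -> 0
  row 6 [00110]: clauses=TTF -> 0
  row 7 [00111]: clauses=TTF -> 0
  row 8 [01000]: clauses=FTT -> 0
  row 9 [01001]: clauses=FTT -> 0
  row 10 [01010]: clauses=TTT -> 1
  row 11 [01011]: clauses=TTT -> 1
  row 12 [01100]: clauses=FTT -> 0
  row 13 [01101]: clauses=FTT -> 0
  row 14 [01110]: clauses=TTT -> 1
  row 15 [01111]: clauses=TTT -> 1
  row 16 [10000]: clauses=FTT -> 0
  row 17 [10001]: clauses=FTT -> 0
  row 18 [10010]: clauses=TFF -> 0
  row 19 [10011]: clauses=TFF -> 0
  row 20 [10100]: clauses=FTT -> 0
  row 21 [10101]: clauses=FTT -> 0
  row 22 [10110]: clauses=TFF -> 0
  row 23 [10111]: clauses=TFF -> 0
  row 24 [11000]: clauses=FTT -> 0
  row 25 [11001]: clauses=FTT -> 0
  row 26 [11010]: clauses=TFT -> 0
  row 27 [11011]: clauses=TFT -> 0
  row 28 [11100]: clauses=FTT -> 0
  row 29 [11101]: clauses=FTT -> 0
  row 30 [11110]: clauses=TFT -> 0
  row 31 [11111]: clauses=TFT -> 0
Full result column, 8 rows per line (x1,x2 fixed per line; x3,x4,x5 runs 000..111 left to right):
  rows 0-7 [x1,x2=00]: 00000000  (ones: 0)
  rows 8-15 [x1,x2=01]: 00110011  (ones: 4)
  rows 16-23 [x1,x2=10]: 00000000  (ones: 0)
  rows 24-31 [x1,x2=11]: 00000000  (ones: 0)
Satisfying assignments = 0+4+0+0 = 4

4


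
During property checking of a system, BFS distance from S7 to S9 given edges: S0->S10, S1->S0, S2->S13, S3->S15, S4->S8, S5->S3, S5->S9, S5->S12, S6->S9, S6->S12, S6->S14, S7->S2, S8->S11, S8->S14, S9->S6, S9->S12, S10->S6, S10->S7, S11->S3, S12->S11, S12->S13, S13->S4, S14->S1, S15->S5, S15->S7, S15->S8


BFS layer-by-layer from S7:
  dist 0: {S7}
  dist 1: {S2}
  dist 2: {S13}
  dist 3: {S4}
  dist 4: {S8}
  dist 5: {S11, S14}
  dist 6: {S1, S3}
  dist 7: {S0, S15}
  dist 8: {S5, S10}
  dist 9: {S6, S9, S12}
  -> S9 reached at distance 9
Shortest path length = 9

9


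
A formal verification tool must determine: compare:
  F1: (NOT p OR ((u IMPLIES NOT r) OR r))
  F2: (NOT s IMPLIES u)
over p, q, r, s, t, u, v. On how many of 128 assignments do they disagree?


F1 = (NOT p OR ((u IMPLIES NOT r) OR r))
F2 = (NOT s IMPLIES u)
Evaluate both on each of 128 rows (bits = p,q,r,s,t,u,v):
  row 0 [0000000]: F1=1 F2=0 (differ) -> 1
  row 1 [0000001]: F1=1 F2=0 (differ) -> 1
  row 2 [0000010]: F1=1 F2=1 -> 0
  row 3 [0000011]: F1=1 F2=1 -> 0
  row 4 [0000100]: F1=1 F2=0 (differ) -> 1
  (every remaining row is evaluated the same way; all 128 results are listed next)
Full result column, 8 rows per line (p,q,r,s fixed per line; t,u,v runs 000..111 left to right):
  rows 0-7 [p,q,r,s=0000]: 11001100  (ones: 4)
  rows 8-15 [p,q,r,s=0001]: 00000000  (ones: 0)
  rows 16-23 [p,q,r,s=0010]: 11001100  (ones: 4)
  rows 24-31 [p,q,r,s=0011]: 00000000  (ones: 0)
  rows 32-39 [p,q,r,s=0100]: 11001100  (ones: 4)
  rows 40-47 [p,q,r,s=0101]: 00000000  (ones: 0)
  rows 48-55 [p,q,r,s=0110]: 11001100  (ones: 4)
  rows 56-63 [p,q,r,s=0111]: 00000000  (ones: 0)
  rows 64-71 [p,q,r,s=1000]: 11001100  (ones: 4)
  rows 72-79 [p,q,r,s=1001]: 00000000  (ones: 0)
  rows 80-87 [p,q,r,s=1010]: 11001100  (ones: 4)
  rows 88-95 [p,q,r,s=1011]: 00000000  (ones: 0)
  rows 96-103 [p,q,r,s=1100]: 11001100  (ones: 4)
  rows 104-111 [p,q,r,s=1101]: 00000000  (ones: 0)
  rows 112-119 [p,q,r,s=1110]: 11001100  (ones: 4)
  rows 120-127 [p,q,r,s=1111]: 00000000  (ones: 0)
Disagreements = 4+0+4+0+4+0+4+0+4+0+4+0+4+0+4+0 = 32

32


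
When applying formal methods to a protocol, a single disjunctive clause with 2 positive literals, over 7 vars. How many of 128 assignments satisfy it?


Step 1: Total=2^7=128
Step 2: Unsat when all 2 false: 2^5=32
Step 3: Sat=128-32=96

96


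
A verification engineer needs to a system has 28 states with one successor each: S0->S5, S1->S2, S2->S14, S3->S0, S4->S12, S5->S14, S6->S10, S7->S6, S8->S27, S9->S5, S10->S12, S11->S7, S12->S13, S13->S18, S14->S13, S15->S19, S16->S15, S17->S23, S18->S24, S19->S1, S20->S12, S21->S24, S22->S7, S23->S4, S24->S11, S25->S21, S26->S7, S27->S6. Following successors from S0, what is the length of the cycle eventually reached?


Trace from S0 until a state repeats:
  S0 -> S5 -> S14 -> S13 -> S18 -> S24 -> S11 -> S7 -> S6 -> S10 -> S12 -> S13
S13 first seen at step 3, revisited at step 11.
Cycle length = 11 - 3 = 8

8


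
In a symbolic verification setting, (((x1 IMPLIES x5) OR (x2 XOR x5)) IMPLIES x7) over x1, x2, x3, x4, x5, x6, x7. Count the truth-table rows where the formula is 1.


Formula: (((x1 IMPLIES x5) OR (x2 XOR x5)) IMPLIES x7) over 7 vars (128 rows)
Evaluate each row (x1, x2, x3, x4, x5, x6, x7 as bits, MSB first):
  row 0 [0000000]: (((0 IMPLIES 0) OR (0 XOR 0)) IMPLIES 0) -> 0
  row 1 [0000001]: (((0 IMPLIES 0) OR (0 XOR 0)) IMPLIES 1) -> 1
  row 2 [0000010]: (((0 IMPLIES 0) OR (0 XOR 0)) IMPLIES 0) -> 0
  row 3 [0000011]: (((0 IMPLIES 0) OR (0 XOR 0)) IMPLIES 1) -> 1
  row 4 [0000100]: (((0 IMPLIES 1) OR (0 XOR 1)) IMPLIES 0) -> 0
  (every remaining row is evaluated the same way; all 128 results are listed next)
Full result column, 8 rows per line (x1,x2,x3,x4 fixed per line; x5,x6,x7 runs 000..111 left to right):
  rows 0-7 [x1,x2,x3,x4=0000]: 01010101  (ones: 4)
  rows 8-15 [x1,x2,x3,x4=0001]: 01010101  (ones: 4)
  rows 16-23 [x1,x2,x3,x4=0010]: 01010101  (ones: 4)
  rows 24-31 [x1,x2,x3,x4=0011]: 01010101  (ones: 4)
  rows 32-39 [x1,x2,x3,x4=0100]: 01010101  (ones: 4)
  rows 40-47 [x1,x2,x3,x4=0101]: 01010101  (ones: 4)
  rows 48-55 [x1,x2,x3,x4=0110]: 01010101  (ones: 4)
  rows 56-63 [x1,x2,x3,x4=0111]: 01010101  (ones: 4)
  rows 64-71 [x1,x2,x3,x4=1000]: 11110101  (ones: 6)
  rows 72-79 [x1,x2,x3,x4=1001]: 11110101  (ones: 6)
  rows 80-87 [x1,x2,x3,x4=1010]: 11110101  (ones: 6)
  rows 88-95 [x1,x2,x3,x4=1011]: 11110101  (ones: 6)
  rows 96-103 [x1,x2,x3,x4=1100]: 01010101  (ones: 4)
  rows 104-111 [x1,x2,x3,x4=1101]: 01010101  (ones: 4)
  rows 112-119 [x1,x2,x3,x4=1110]: 01010101  (ones: 4)
  rows 120-127 [x1,x2,x3,x4=1111]: 01010101  (ones: 4)
Count of 1-rows = 4+4+4+4+4+4+4+4+6+6+6+6+4+4+4+4 = 72

72


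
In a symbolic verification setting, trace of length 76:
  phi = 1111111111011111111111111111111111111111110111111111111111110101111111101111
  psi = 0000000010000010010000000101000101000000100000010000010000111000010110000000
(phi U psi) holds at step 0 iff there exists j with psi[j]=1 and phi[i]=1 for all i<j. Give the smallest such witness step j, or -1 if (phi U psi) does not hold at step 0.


(phi U psi) at 0: need smallest j with psi[j]=1 and phi[i]=1 for all i in [0,j).
Scan from step 0:
  step 0: phi=1, psi=0 -> continue
  step 1: phi=1, psi=0 -> continue
  step 2: phi=1, psi=0 -> continue
  step 3: phi=1, psi=0 -> continue
  step 8: psi=1 and phi held for [0,8) -> witness found
Witness step = 8

8


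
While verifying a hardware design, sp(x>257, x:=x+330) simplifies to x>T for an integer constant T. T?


Formula: sp(P, x:=E) = exists old_x. (x = E[old_x/x]) AND P[old_x/x] (old_x is the value of x before the assignment; eliminate old_x by solving x = E[old_x/x] for old_x)
Step 1: Precondition P: x>257, i.e. old_x > 257
Step 2: Assignment gives x = old_x + 330, so old_x = x - 330
Step 3: Substitute into P: x - 330 > 257
Step 4: Simplify: x > 257+330 = 587

587


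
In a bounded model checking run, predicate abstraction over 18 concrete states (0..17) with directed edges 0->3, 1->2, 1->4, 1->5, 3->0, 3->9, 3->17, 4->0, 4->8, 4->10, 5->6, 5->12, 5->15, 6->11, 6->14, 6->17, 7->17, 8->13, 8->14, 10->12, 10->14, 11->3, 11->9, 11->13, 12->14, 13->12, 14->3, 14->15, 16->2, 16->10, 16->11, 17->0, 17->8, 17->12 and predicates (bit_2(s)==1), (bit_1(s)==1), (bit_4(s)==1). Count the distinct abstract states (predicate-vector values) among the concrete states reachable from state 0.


BFS from 0:
Concrete reachable: {0, 3, 8, 9, 12, 13, 14, 15, 17}
Abstract via predicates (bit_2(s)==1), (bit_1(s)==1), (bit_4(s)==1):
  (0,0,0) <- {0, 8, 9}
  (0,0,1) <- {17}
  (0,1,0) <- {3}
  (1,0,0) <- {12, 13}
  (1,1,0) <- {14, 15}
Distinct abstract states = 5

5


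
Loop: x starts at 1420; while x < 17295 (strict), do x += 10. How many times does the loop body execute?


Step 1: x goes from 1420 toward 17295 by 10; the body runs while x<17295, so iterations = ceil((bound-start)/step)
Step 2: Distance=15875
Step 3: ceil(15875/10)=1588

1588


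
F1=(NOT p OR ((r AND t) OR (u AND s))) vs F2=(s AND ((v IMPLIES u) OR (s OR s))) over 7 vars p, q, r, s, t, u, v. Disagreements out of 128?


F1 = (NOT p OR ((r AND t) OR (u AND s)))
F2 = (s AND ((v IMPLIES u) OR (s OR s)))
Evaluate both on each of 128 rows (bits = p,q,r,s,t,u,v):
  row 0 [0000000]: F1=1 F2=0 (differ) -> 1
  row 1 [0000001]: F1=1 F2=0 (differ) -> 1
  row 2 [0000010]: F1=1 F2=0 (differ) -> 1
  row 3 [0000011]: F1=1 F2=0 (differ) -> 1
  row 4 [0000100]: F1=1 F2=0 (differ) -> 1
  (every remaining row is evaluated the same way; all 128 results are listed next)
Full result column, 8 rows per line (p,q,r,s fixed per line; t,u,v runs 000..111 left to right):
  rows 0-7 [p,q,r,s=0000]: 11111111  (ones: 8)
  rows 8-15 [p,q,r,s=0001]: 00000000  (ones: 0)
  rows 16-23 [p,q,r,s=0010]: 11111111  (ones: 8)
  rows 24-31 [p,q,r,s=0011]: 00000000  (ones: 0)
  rows 32-39 [p,q,r,s=0100]: 11111111  (ones: 8)
  rows 40-47 [p,q,r,s=0101]: 00000000  (ones: 0)
  rows 48-55 [p,q,r,s=0110]: 11111111  (ones: 8)
  rows 56-63 [p,q,r,s=0111]: 00000000  (ones: 0)
  rows 64-71 [p,q,r,s=1000]: 00000000  (ones: 0)
  rows 72-79 [p,q,r,s=1001]: 11001100  (ones: 4)
  rows 80-87 [p,q,r,s=1010]: 00001111  (ones: 4)
  rows 88-95 [p,q,r,s=1011]: 11000000  (ones: 2)
  rows 96-103 [p,q,r,s=1100]: 00000000  (ones: 0)
  rows 104-111 [p,q,r,s=1101]: 11001100  (ones: 4)
  rows 112-119 [p,q,r,s=1110]: 00001111  (ones: 4)
  rows 120-127 [p,q,r,s=1111]: 11000000  (ones: 2)
Disagreements = 8+0+8+0+8+0+8+0+0+4+4+2+0+4+4+2 = 52

52


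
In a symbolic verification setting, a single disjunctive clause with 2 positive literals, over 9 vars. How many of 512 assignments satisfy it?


Step 1: Total=2^9=512
Step 2: Unsat when all 2 false: 2^7=128
Step 3: Sat=512-128=384

384


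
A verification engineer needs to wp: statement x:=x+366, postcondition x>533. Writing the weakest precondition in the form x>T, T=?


Formula: wp(x:=E, P) = P[E/x] (substitute E for x in postcondition)
Step 1: Postcondition: x>533
Step 2: Substitute x+366 for x: x+366>533
Step 3: Solve for x: x > 533-366 = 167

167


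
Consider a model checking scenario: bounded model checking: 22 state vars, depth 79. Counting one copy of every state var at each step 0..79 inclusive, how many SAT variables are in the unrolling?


BMC unrolls to depth k, creating one copy of each state var for steps 0..k.
Step count = 79 + 1 = 80 (steps 0 through 79)
Vars per step = 22
Total = 22 * 80 = 1760

1760


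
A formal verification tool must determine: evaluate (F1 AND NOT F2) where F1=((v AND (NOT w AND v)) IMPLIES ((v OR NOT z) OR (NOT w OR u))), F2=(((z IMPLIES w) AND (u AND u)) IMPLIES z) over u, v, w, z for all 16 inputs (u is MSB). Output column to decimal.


F1 = ((v AND (NOT w AND v)) IMPLIES ((v OR NOT z) OR (NOT w OR u)))
F2 = (((z IMPLIES w) AND (u AND u)) IMPLIES z)
Counterexample to F1=>F2 is where F1=1 and F2=0.
Evaluate each row (bits = u,v,w,z, MSB first):
  row 0 [0000]: F1=1 F2=1 -> F1&~F2 -> 0
  row 1 [0001]: F1=1 F2=1 -> F1&~F2 -> 0
  row 2 [0010]: F1=1 F2=1 -> F1&~F2 -> 0
  row 3 [0011]: F1=1 F2=1 -> F1&~F2 -> 0
  row 4 [0100]: F1=1 F2=1 -> F1&~F2 -> 0
  row 5 [0101]: F1=1 F2=1 -> F1&~F2 -> 0
  row 6 [0110]: F1=1 F2=1 -> F1&~F2 -> 0
  row 7 [0111]: F1=1 F2=1 -> F1&~F2 -> 0
  row 8 [1000]: F1=1 F2=0 -> F1&~F2 -> 1
  row 9 [1001]: F1=1 F2=1 -> F1&~F2 -> 0
  row 10 [1010]: F1=1 F2=0 -> F1&~F2 -> 1
  row 11 [1011]: F1=1 F2=1 -> F1&~F2 -> 0
  row 12 [1100]: F1=1 F2=0 -> F1&~F2 -> 1
  row 13 [1101]: F1=1 F2=1 -> F1&~F2 -> 0
  row 14 [1110]: F1=1 F2=0 -> F1&~F2 -> 1
  row 15 [1111]: F1=1 F2=1 -> F1&~F2 -> 0
Full result column, 4 rows per line (u,v fixed per line; w,z runs 00..11 left to right):
  rows 0-3 [u,v=00]: 0000  = hex 0
  rows 4-7 [u,v=01]: 0000  = hex 0
  rows 8-11 [u,v=10]: 1010  = hex A
  rows 12-15 [u,v=11]: 1010  = hex A
Counterexample vector (row 0 .. row 15) = 0000000010101010
Output column grouped in 4s = 0000 0000 1010 1010 = 0x00AA
Convert to decimal digit by digit (value = value*16 + digit):
  0 -> 0
  0*16 + 0 = 0
  0*16 + 10 (A) = 10
  10*16 + 10 (A) = 170
Decimal = 170

170


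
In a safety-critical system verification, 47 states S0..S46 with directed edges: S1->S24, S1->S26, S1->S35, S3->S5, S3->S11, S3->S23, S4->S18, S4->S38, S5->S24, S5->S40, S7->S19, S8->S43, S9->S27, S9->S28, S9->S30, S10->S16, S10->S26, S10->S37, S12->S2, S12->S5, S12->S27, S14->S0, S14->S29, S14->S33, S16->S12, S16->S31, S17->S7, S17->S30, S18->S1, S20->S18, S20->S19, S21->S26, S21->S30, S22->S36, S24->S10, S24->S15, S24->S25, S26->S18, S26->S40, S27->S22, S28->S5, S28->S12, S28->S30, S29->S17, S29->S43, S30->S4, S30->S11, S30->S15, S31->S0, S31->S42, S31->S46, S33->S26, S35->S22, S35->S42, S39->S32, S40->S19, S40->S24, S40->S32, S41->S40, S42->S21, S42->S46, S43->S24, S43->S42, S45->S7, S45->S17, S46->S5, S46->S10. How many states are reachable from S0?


BFS from S0:
  layer 0: {S0}
Reachable set: {S0}
Count = 1

1


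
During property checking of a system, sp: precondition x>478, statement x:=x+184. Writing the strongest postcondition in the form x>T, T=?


Formula: sp(P, x:=E) = exists old_x. (x = E[old_x/x]) AND P[old_x/x] (old_x is the value of x before the assignment; eliminate old_x by solving x = E[old_x/x] for old_x)
Step 1: Precondition P: x>478, i.e. old_x > 478
Step 2: Assignment gives x = old_x + 184, so old_x = x - 184
Step 3: Substitute into P: x - 184 > 478
Step 4: Simplify: x > 478+184 = 662

662


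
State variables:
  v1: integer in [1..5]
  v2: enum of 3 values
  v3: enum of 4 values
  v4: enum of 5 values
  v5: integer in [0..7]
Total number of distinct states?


State space = product of domain sizes of all variables.
Domain sizes:
  v1 (integer in [1..5]): 5
  v2 (enum of 3 values): 3
  v3 (enum of 4 values): 4
  v4 (enum of 5 values): 5
  v5 (integer in [0..7]): 8
Product = 5 * 3 * 4 * 5 * 8 = 2400

2400


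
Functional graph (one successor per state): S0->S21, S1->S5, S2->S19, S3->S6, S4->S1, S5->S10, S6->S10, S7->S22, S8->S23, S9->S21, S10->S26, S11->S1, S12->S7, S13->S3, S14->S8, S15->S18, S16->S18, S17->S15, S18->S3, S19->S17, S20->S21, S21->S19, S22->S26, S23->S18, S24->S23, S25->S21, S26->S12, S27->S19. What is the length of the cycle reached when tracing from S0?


Trace from S0 until a state repeats:
  S0 -> S21 -> S19 -> S17 -> S15 -> S18 -> S3 -> S6 -> S10 -> S26 -> S12 -> S7 -> S22 -> S26
S26 first seen at step 9, revisited at step 13.
Cycle length = 13 - 9 = 4

4


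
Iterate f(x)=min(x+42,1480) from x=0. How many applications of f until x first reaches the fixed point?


Step 1: x=0, cap=1480, increment=42
Step 2: x grows by 42 each step until capped at 1480; fixed point is x=1480
Step 3: iterations = ceil(1480/42) = 36

36


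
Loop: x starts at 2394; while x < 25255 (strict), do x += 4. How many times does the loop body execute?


Step 1: x goes from 2394 toward 25255 by 4; the body runs while x<25255, so iterations = ceil((bound-start)/step)
Step 2: Distance=22861
Step 3: ceil(22861/4)=5716

5716


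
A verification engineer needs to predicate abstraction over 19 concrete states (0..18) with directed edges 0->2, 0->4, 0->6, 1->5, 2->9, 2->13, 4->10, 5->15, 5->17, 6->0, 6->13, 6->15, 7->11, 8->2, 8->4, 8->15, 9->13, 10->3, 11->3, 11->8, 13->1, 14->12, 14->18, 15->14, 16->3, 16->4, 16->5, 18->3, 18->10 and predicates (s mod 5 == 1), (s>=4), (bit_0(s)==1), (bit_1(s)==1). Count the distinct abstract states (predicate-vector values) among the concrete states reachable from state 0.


BFS from 0:
Concrete reachable: {0, 1, 2, 3, 4, 5, 6, 9, 10, 12, 13, 14, 15, 17, 18}
Abstract via predicates (s mod 5 == 1), (s>=4), (bit_0(s)==1), (bit_1(s)==1):
  (0,0,0,0) <- {0}
  (0,0,0,1) <- {2}
  (0,0,1,1) <- {3}
  (0,1,0,0) <- {4, 12}
  (0,1,0,1) <- {10, 14, 18}
  (0,1,1,0) <- {5, 9, 13, 17}
  (0,1,1,1) <- {15}
  (1,0,1,0) <- {1}
  (1,1,0,1) <- {6}
Distinct abstract states = 9

9


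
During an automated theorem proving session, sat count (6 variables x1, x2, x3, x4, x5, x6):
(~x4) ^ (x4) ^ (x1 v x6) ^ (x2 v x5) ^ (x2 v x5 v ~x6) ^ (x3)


CNF with 6 clauses over 6 vars (64 assignments).
An assignment satisfies CNF iff every clause has >=1 true literal.
Check each row (bits = x1,x2,x3,x4,x5,x6; clause T/F shown):
  row 0 [000000]: clauses=TFFFTF -> 0
  row 1 [000001]: clauses=TFTFFF -> 0
  row 2 [000010]: clauses=TFFTTF -> 0
  row 3 [000011]: clauses=TFTTTF -> 0
  row 4 [000100]: clauses=FTFFTF -> 0
  (every remaining row is evaluated the same way; all 64 results are listed next)
Full result column, 8 rows per line (x1,x2,x3 fixed per line; x4,x5,x6 runs 000..111 left to right):
  rows 0-7 [x1,x2,x3=000]: 00000000  (ones: 0)
  rows 8-15 [x1,x2,x3=001]: 00000000  (ones: 0)
  rows 16-23 [x1,x2,x3=010]: 00000000  (ones: 0)
  rows 24-31 [x1,x2,x3=011]: 00000000  (ones: 0)
  rows 32-39 [x1,x2,x3=100]: 00000000  (ones: 0)
  rows 40-47 [x1,x2,x3=101]: 00000000  (ones: 0)
  rows 48-55 [x1,x2,x3=110]: 00000000  (ones: 0)
  rows 56-63 [x1,x2,x3=111]: 00000000  (ones: 0)
Satisfying assignments = 0+0+0+0+0+0+0+0 = 0

0


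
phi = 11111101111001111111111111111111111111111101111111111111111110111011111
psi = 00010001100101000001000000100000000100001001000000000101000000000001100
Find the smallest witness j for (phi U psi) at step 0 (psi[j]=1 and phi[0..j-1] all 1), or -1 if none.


(phi U psi) at 0: need smallest j with psi[j]=1 and phi[i]=1 for all i in [0,j).
Scan from step 0:
  step 0: phi=1, psi=0 -> continue
  step 1: phi=1, psi=0 -> continue
  step 2: phi=1, psi=0 -> continue
  step 3: psi=1 and phi held for [0,3) -> witness found
Witness step = 3

3


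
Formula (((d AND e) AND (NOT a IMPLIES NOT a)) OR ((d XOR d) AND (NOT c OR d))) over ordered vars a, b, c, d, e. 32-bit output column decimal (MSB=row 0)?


Formula: (((d AND e) AND (NOT a IMPLIES NOT a)) OR ((d XOR d) AND (NOT c OR d))) over a, b, c, d, e (32 rows)
Evaluate each row (bits = a,b,c,d,e, MSB first):
  row 0 [00000]: (((0 AND 0) AND (NOT 0 IMPLIES NOT 0)) OR ((0 XOR 0) AND (NOT 0 OR 0))) -> 0
  row 1 [00001]: (((0 AND 1) AND (NOT 0 IMPLIES NOT 0)) OR ((0 XOR 0) AND (NOT 0 OR 0))) -> 0
  row 2 [00010]: (((1 AND 0) AND (NOT 0 IMPLIES NOT 0)) OR ((1 XOR 1) AND (NOT 0 OR 1))) -> 0
  row 3 [00011]: (((1 AND 1) AND (NOT 0 IMPLIES NOT 0)) OR ((1 XOR 1) AND (NOT 0 OR 1))) -> 1
  row 4 [00100]: (((0 AND 0) AND (NOT 0 IMPLIES NOT 0)) OR ((0 XOR 0) AND (NOT 1 OR 0))) -> 0
  row 5 [00101]: (((0 AND 1) AND (NOT 0 IMPLIES NOT 0)) OR ((0 XOR 0) AND (NOT 1 OR 0))) -> 0
  row 6 [00110]: (((1 AND 0) AND (NOT 0 IMPLIES NOT 0)) OR ((1 XOR 1) AND (NOT 1 OR 1))) -> 0
  row 7 [00111]: (((1 AND 1) AND (NOT 0 IMPLIES NOT 0)) OR ((1 XOR 1) AND (NOT 1 OR 1))) -> 1
  row 8 [01000]: (((0 AND 0) AND (NOT 0 IMPLIES NOT 0)) OR ((0 XOR 0) AND (NOT 0 OR 0))) -> 0
  row 9 [01001]: (((0 AND 1) AND (NOT 0 IMPLIES NOT 0)) OR ((0 XOR 0) AND (NOT 0 OR 0))) -> 0
  row 10 [01010]: (((1 AND 0) AND (NOT 0 IMPLIES NOT 0)) OR ((1 XOR 1) AND (NOT 0 OR 1))) -> 0
  row 11 [01011]: (((1 AND 1) AND (NOT 0 IMPLIES NOT 0)) OR ((1 XOR 1) AND (NOT 0 OR 1))) -> 1
  row 12 [01100]: (((0 AND 0) AND (NOT 0 IMPLIES NOT 0)) OR ((0 XOR 0) AND (NOT 1 OR 0))) -> 0
  row 13 [01101]: (((0 AND 1) AND (NOT 0 IMPLIES NOT 0)) OR ((0 XOR 0) AND (NOT 1 OR 0))) -> 0
  row 14 [01110]: (((1 AND 0) AND (NOT 0 IMPLIES NOT 0)) OR ((1 XOR 1) AND (NOT 1 OR 1))) -> 0
  row 15 [01111]: (((1 AND 1) AND (NOT 0 IMPLIES NOT 0)) OR ((1 XOR 1) AND (NOT 1 OR 1))) -> 1
  row 16 [10000]: (((0 AND 0) AND (NOT 1 IMPLIES NOT 1)) OR ((0 XOR 0) AND (NOT 0 OR 0))) -> 0
  row 17 [10001]: (((0 AND 1) AND (NOT 1 IMPLIES NOT 1)) OR ((0 XOR 0) AND (NOT 0 OR 0))) -> 0
  row 18 [10010]: (((1 AND 0) AND (NOT 1 IMPLIES NOT 1)) OR ((1 XOR 1) AND (NOT 0 OR 1))) -> 0
  row 19 [10011]: (((1 AND 1) AND (NOT 1 IMPLIES NOT 1)) OR ((1 XOR 1) AND (NOT 0 OR 1))) -> 1
  row 20 [10100]: (((0 AND 0) AND (NOT 1 IMPLIES NOT 1)) OR ((0 XOR 0) AND (NOT 1 OR 0))) -> 0
  row 21 [10101]: (((0 AND 1) AND (NOT 1 IMPLIES NOT 1)) OR ((0 XOR 0) AND (NOT 1 OR 0))) -> 0
  row 22 [10110]: (((1 AND 0) AND (NOT 1 IMPLIES NOT 1)) OR ((1 XOR 1) AND (NOT 1 OR 1))) -> 0
  row 23 [10111]: (((1 AND 1) AND (NOT 1 IMPLIES NOT 1)) OR ((1 XOR 1) AND (NOT 1 OR 1))) -> 1
  row 24 [11000]: (((0 AND 0) AND (NOT 1 IMPLIES NOT 1)) OR ((0 XOR 0) AND (NOT 0 OR 0))) -> 0
  row 25 [11001]: (((0 AND 1) AND (NOT 1 IMPLIES NOT 1)) OR ((0 XOR 0) AND (NOT 0 OR 0))) -> 0
  row 26 [11010]: (((1 AND 0) AND (NOT 1 IMPLIES NOT 1)) OR ((1 XOR 1) AND (NOT 0 OR 1))) -> 0
  row 27 [11011]: (((1 AND 1) AND (NOT 1 IMPLIES NOT 1)) OR ((1 XOR 1) AND (NOT 0 OR 1))) -> 1
  row 28 [11100]: (((0 AND 0) AND (NOT 1 IMPLIES NOT 1)) OR ((0 XOR 0) AND (NOT 1 OR 0))) -> 0
  row 29 [11101]: (((0 AND 1) AND (NOT 1 IMPLIES NOT 1)) OR ((0 XOR 0) AND (NOT 1 OR 0))) -> 0
  row 30 [11110]: (((1 AND 0) AND (NOT 1 IMPLIES NOT 1)) OR ((1 XOR 1) AND (NOT 1 OR 1))) -> 0
  row 31 [11111]: (((1 AND 1) AND (NOT 1 IMPLIES NOT 1)) OR ((1 XOR 1) AND (NOT 1 OR 1))) -> 1
Full result column, 4 rows per line (a,b,c fixed per line; d,e runs 00..11 left to right):
  rows 0-3 [a,b,c=000]: 0001  = hex 1
  rows 4-7 [a,b,c=001]: 0001  = hex 1
  rows 8-11 [a,b,c=010]: 0001  = hex 1
  rows 12-15 [a,b,c=011]: 0001  = hex 1
  rows 16-19 [a,b,c=100]: 0001  = hex 1
  rows 20-23 [a,b,c=101]: 0001  = hex 1
  rows 24-27 [a,b,c=110]: 0001  = hex 1
  rows 28-31 [a,b,c=111]: 0001  = hex 1
Output column (row 0 .. row 31) = 00010001000100010001000100010001
Output column grouped in 4s = 0001 0001 0001 0001 0001 0001 0001 0001 = 0x11111111
Convert to decimal digit by digit (value = value*16 + digit):
  1 -> 1
  1*16 + 1 = 17
  17*16 + 1 = 273
  273*16 + 1 = 4369
  4369*16 + 1 = 69905
  69905*16 + 1 = 1118481
  1118481*16 + 1 = 17895697
  17895697*16 + 1 = 286331153
Decimal = 286331153

286331153
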